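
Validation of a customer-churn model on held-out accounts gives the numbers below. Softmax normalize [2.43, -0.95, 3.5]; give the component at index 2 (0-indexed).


Exponentials: e^2.43=11.3589, e^-0.95=0.3867, e^3.5=33.1155
Sum = 44.8611
Softmax = [0.2532, 0.0086, 0.7382]
p[2] = 33.1155/44.8611 = 0.7382

0.7382


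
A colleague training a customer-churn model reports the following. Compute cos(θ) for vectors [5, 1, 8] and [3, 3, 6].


A·B = 5·3 + 1·3 + 8·6 = 66
‖A‖ = √90 = 9.4868, ‖B‖ = √54 = 7.3485
cos = 66/(√90·√54) = 66/√4860 = 0.9467

0.9467


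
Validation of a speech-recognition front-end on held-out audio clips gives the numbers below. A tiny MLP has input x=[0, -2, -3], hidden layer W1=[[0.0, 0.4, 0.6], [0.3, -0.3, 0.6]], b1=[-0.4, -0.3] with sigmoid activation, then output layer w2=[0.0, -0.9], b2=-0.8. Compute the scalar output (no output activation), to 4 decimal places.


z1[0] = (0.0)·(0) + (0.4)·(-2) + (0.6)·(-3) - 0.4 = -3.0
z1[1] = (0.3)·(0) + (-0.3)·(-2) + (0.6)·(-3) - 0.3 = -1.5
h = sigmoid(z1) = [0.0474, 0.1824]
output = (0.0)·(0.0474) + (-0.9)·(0.1824) - 0.8 = -0.9642

-0.9642


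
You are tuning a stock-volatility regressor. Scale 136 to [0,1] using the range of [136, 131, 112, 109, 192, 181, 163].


min=109, max=192
(136-109)/(192-109) = 27/83 = 0.3253

0.3253


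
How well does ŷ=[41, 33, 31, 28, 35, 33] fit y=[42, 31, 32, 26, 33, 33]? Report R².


ȳ = 32.8333
SS_res = Σ(y-ŷ)² = 14
SS_tot = Σ(y-ȳ)² = 134.83
R² = 1 - SS_res/SS_tot = 1 - 0.1038 = 0.8962

0.8962


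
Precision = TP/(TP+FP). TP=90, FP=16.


Precision = TP/(TP+FP)
= 90/(90+16)
= 90/106 = 84.91%

84.91%


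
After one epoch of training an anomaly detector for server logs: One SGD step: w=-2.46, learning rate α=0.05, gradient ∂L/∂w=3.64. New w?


w_new = w - α·∇
= -2.46 - 0.05·3.64
= -2.46 - 0.182
= -2.642

-2.642


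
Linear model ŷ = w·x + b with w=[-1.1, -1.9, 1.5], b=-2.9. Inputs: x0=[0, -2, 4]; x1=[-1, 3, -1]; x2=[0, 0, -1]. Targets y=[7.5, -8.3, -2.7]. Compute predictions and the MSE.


ŷ0 = (-1.1)·(0) + (-1.9)·(-2) + (1.5)·(4) - 2.9 = 6.9
ŷ1 = (-1.1)·(-1) + (-1.9)·(3) + (1.5)·(-1) - 2.9 = -9.0
ŷ2 = (-1.1)·(0) + (-1.9)·(0) + (1.5)·(-1) - 2.9 = -4.4
errors² = [0.36, 0.49, 2.89]
MSE = 3.7400/3 = 1.2467

1.2467


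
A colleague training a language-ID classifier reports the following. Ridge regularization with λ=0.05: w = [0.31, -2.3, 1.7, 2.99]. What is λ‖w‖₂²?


‖w‖₂² = (0.31)² + (-2.3)² + (1.7)² + (2.99)²
     = 0.0961 + 5.29 + 2.89 + 8.9401
     = 17.2162
λ·‖w‖₂² = 0.05·17.2162 = 0.86081

0.86081


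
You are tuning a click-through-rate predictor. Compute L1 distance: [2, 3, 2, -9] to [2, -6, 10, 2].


d = |2-2| + |3+ 6| + |2-10| + |-9-2|
  = 0 + 9 + 8 + 11
  = 28

28


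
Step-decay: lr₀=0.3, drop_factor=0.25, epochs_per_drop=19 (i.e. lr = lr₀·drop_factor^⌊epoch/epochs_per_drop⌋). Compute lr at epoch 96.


n_drops = ⌊96/19⌋ = 5
lr = 0.3·0.25^5 = 0.3·0.0009765625 = 0.00029296875

0.00029296875


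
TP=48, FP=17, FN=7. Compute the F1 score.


Precision = 48/65 = 0.7385
Recall = 48/55 = 0.8727
F1 = 2·P·R/(P+R) = 2·TP/(2·TP+FP+FN) = 96/(96+17+7) = 96/120 = 0.8

0.8


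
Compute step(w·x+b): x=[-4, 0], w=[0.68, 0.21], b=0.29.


z = (-4)·(0.68) + (0)·(0.21) + 0.29
  = -2.43
step(z) = 0 (z<0)

0


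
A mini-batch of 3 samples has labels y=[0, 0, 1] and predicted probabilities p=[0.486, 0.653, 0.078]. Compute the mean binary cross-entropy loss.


L[0] = -ln(1-0.486) = -ln(0.514) = 0.6655
L[1] = -ln(1-0.653) = -ln(0.347) = 1.0584
L[2] = -ln(0.078) = 2.551
mean = (0.6655 + 1.0584 + 2.551)/3 = 1.425

1.425


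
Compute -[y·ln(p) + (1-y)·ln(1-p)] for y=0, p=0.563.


BCE = -[y·ln(p) + (1-y)·ln(1-p)]
= -0 - 1·ln(1-0.563)
= -ln(0.437) = 0.8278

0.8278


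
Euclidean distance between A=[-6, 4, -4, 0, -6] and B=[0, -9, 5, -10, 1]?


d = √((-6-0)² + (4+ 9)² + (-4-5)² + (0+ 10)² + (-6-1)²)
  = √(36 + 169 + 81 + 100 + 49)
  = √435 = 20.8567

20.8567


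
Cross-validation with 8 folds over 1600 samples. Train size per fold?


Fold size = 1600/8 = 200
Training per fold = 1600 - 200 = 1400

1400


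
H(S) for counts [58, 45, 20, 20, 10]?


Probabilities: [58/153, 45/153, 20/153, 20/153, 10/153] ≈ [0.3791, 0.2941, 0.1307, 0.1307, 0.0654]
H = -((58/153)·log₂(58/153) + (45/153)·log₂(45/153) + (20/153)·log₂(20/153) + (20/153)·log₂(20/153) + (10/153)·log₂(10/153))
  = 2.0744 bits

2.0744 bits


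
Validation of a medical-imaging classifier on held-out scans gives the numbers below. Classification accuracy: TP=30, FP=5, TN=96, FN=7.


Accuracy = (TP+TN)/(TP+TN+FP+FN)
= (30+96)/(138)
= 126/138 = 91.3%

91.3%


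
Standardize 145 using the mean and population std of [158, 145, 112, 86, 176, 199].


μ = 146, σ = 37.8814
z = (145 - 146)/37.8814 = -0.0264

-0.0264


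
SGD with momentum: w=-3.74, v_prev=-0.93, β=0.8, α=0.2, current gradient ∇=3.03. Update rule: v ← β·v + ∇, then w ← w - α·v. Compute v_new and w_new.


v_new = 0.8·-0.93 + 3.03 = -0.744 + 3.03 = 2.286
w_new = -3.74 - 0.2·2.286 = -3.74 - 0.4572 = -4.1972

v_new=2.286, w_new=-4.1972


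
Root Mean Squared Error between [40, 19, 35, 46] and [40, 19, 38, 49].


MSE = 18/4 = 4.5
RMSE = √(18/4) = 2.1213

2.1213


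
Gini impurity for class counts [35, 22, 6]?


Probabilities: [35/63, 22/63, 6/63] ≈ [0.5556, 0.3492, 0.0952]
Σpᵢ² = (1225 + 484 + 36)/63² = 1745/3969
Gini = 1 - Σpᵢ² = 1 - 1745/3969 = 0.5603

0.5603


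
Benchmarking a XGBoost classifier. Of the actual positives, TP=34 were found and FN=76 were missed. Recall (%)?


Recall = TP/(TP+FN)
= 34/(34+76)
= 34/110 = 30.91%

30.91%


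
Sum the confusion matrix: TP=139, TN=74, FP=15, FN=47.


Total = TP + TN + FP + FN
= 139 + 74 + 15 + 47
= 275
(Predicted positive: 154, predicted negative: 121)

275


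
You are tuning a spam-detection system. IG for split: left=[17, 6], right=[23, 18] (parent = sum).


Parent = [40, 24], H_parent = 0.9544
H_left = 0.8281 (n=23), H_right = 0.9892 (n=41)
H_children = (23/64)·0.8281 + (41/64)·0.9892 = 0.9313
IG = 0.9544 - 0.9313 = 0.0231

0.0231


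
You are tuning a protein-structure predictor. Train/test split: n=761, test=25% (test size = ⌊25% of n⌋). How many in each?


Test = ⌊761·25/100⌋ = 190
Train = 761 - 190 = 571

Train: 571, Test: 190


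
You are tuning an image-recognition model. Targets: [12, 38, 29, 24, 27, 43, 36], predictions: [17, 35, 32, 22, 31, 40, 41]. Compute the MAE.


Absolute errors: |12-17|=5, |38-35|=3, |29-32|=3, |24-22|=2, |27-31|=4, |43-40|=3, |36-41|=5
Sum = 25
MAE = 25/7 = 25/7

25/7


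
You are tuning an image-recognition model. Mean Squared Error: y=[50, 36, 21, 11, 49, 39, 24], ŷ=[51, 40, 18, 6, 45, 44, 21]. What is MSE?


Squared errors: (50-51)²=1, (36-40)²=16, (21-18)²=9, (11-6)²=25, (49-45)²=16, (39-44)²=25, (24-21)²=9
Sum = 101
MSE = 101/7 = 101/7

101/7


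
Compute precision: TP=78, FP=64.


Precision = TP/(TP+FP)
= 78/(78+64)
= 78/142 = 54.93%

54.93%


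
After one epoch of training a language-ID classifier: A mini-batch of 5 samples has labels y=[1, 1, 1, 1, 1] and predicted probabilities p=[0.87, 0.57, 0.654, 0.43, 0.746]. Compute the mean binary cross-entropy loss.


L[0] = -ln(0.87) = 0.1393
L[1] = -ln(0.57) = 0.5621
L[2] = -ln(0.654) = 0.4246
L[3] = -ln(0.43) = 0.844
L[4] = -ln(0.746) = 0.293
mean = (0.1393 + 0.5621 + 0.4246 + 0.844 + 0.293)/5 = 0.4526

0.4526


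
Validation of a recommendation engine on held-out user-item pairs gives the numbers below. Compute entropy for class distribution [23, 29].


Probabilities: [23/52, 29/52] ≈ [0.4423, 0.5577]
H = -((23/52)·log₂(23/52) + (29/52)·log₂(29/52))
  = 0.9904 bits

0.9904 bits


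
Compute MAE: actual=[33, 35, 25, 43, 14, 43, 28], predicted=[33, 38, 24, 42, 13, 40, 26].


Absolute errors: |33-33|=0, |35-38|=3, |25-24|=1, |43-42|=1, |14-13|=1, |43-40|=3, |28-26|=2
Sum = 11
MAE = 11/7 = 11/7

11/7


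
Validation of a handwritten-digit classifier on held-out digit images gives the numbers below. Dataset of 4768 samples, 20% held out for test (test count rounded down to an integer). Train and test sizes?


Test = ⌊4768·20/100⌋ = 953
Train = 4768 - 953 = 3815

Train: 3815, Test: 953


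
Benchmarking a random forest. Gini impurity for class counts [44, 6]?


Probabilities: [44/50, 6/50] ≈ [0.88, 0.12]
Σpᵢ² = (1936 + 36)/50² = 1972/2500
Gini = 1 - Σpᵢ² = 1 - 1972/2500 = 0.2112

0.2112


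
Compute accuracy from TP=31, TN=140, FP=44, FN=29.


Accuracy = (TP+TN)/(TP+TN+FP+FN)
= (31+140)/(244)
= 171/244 = 70.08%

70.08%


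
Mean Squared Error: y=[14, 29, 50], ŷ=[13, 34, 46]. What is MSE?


Squared errors: (14-13)²=1, (29-34)²=25, (50-46)²=16
Sum = 42
MSE = 42/3 = 14

14


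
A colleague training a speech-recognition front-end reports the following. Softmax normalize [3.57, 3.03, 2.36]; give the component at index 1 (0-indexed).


Exponentials: e^3.57=35.5166, e^3.03=20.6972, e^2.36=10.591
Sum = 66.8048
Softmax = [0.5316, 0.3098, 0.1585]
p[1] = 20.6972/66.8048 = 0.3098

0.3098


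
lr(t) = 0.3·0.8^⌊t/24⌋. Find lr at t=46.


n_drops = ⌊46/24⌋ = 1
lr = 0.3·0.8^1 = 0.3·0.8 = 0.24

0.24


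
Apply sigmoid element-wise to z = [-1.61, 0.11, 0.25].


σ(-1.61) = 1/(1+e^1.61) = 0.1666
σ(0.11) = 1/(1+e^-0.11) = 0.5275
σ(0.25) = 1/(1+e^-0.25) = 0.5622
result = [0.1666, 0.5275, 0.5622]

[0.1666, 0.5275, 0.5622]


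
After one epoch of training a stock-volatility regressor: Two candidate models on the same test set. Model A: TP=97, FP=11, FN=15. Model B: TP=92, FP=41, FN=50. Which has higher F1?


Model A: P=97/108=0.8981, R=97/112=0.8661, F1=2PR/(P+R)=2TP/(2TP+FP+FN)=194/220=0.8818
Model B: P=92/133=0.6917, R=92/142=0.6479, F1=2PR/(P+R)=2TP/(2TP+FP+FN)=184/275=0.6691
0.8818 > 0.6691 → Model A

Model A


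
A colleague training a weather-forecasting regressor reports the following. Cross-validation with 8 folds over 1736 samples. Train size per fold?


Fold size = 1736/8 = 217
Training per fold = 1736 - 217 = 1519

1519


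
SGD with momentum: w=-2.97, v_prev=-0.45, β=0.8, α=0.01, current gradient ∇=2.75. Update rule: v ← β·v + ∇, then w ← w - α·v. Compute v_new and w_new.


v_new = 0.8·-0.45 + 2.75 = -0.36 + 2.75 = 2.39
w_new = -2.97 - 0.01·2.39 = -2.97 - 0.0239 = -2.9939

v_new=2.39, w_new=-2.9939


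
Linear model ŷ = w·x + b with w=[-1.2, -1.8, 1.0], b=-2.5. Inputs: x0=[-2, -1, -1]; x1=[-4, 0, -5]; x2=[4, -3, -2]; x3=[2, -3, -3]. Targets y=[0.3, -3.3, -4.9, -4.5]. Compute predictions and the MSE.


ŷ0 = (-1.2)·(-2) + (-1.8)·(-1) + (1.0)·(-1) - 2.5 = 0.7
ŷ1 = (-1.2)·(-4) + (-1.8)·(0) + (1.0)·(-5) - 2.5 = -2.7
ŷ2 = (-1.2)·(4) + (-1.8)·(-3) + (1.0)·(-2) - 2.5 = -3.9
ŷ3 = (-1.2)·(2) + (-1.8)·(-3) + (1.0)·(-3) - 2.5 = -2.5
errors² = [0.16, 0.36, 1.0, 4.0]
MSE = 5.5200/4 = 1.38

1.38


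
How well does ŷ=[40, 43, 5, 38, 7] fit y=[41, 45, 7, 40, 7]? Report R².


ȳ = 28
SS_res = Σ(y-ŷ)² = 13
SS_tot = Σ(y-ȳ)² = 1484
R² = 1 - SS_res/SS_tot = 1 - 0.0088 = 0.9912

0.9912


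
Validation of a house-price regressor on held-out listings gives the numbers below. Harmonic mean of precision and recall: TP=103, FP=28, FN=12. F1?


Precision = 103/131 = 0.7863
Recall = 103/115 = 0.8957
F1 = 2·P·R/(P+R) = 2·TP/(2·TP+FP+FN) = 206/(206+28+12) = 206/246 = 0.8374

0.8374


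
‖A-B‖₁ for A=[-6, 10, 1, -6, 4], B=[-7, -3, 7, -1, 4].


d = |-6+ 7| + |10+ 3| + |1-7| + |-6+ 1| + |4-4|
  = 1 + 13 + 6 + 5 + 0
  = 25

25


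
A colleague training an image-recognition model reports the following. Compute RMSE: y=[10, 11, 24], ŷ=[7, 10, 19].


MSE = 35/3 = 11.6667
RMSE = √(35/3) = 3.4157

3.4157


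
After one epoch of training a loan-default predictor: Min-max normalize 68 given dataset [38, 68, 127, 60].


min=38, max=127
(68-38)/(127-38) = 30/89 = 0.3371

0.3371


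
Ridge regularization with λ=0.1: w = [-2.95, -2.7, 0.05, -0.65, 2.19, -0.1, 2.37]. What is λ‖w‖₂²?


‖w‖₂² = (-2.95)² + (-2.7)² + (0.05)² + (-0.65)² + (2.19)² + (-0.1)² + (2.37)²
     = 8.7025 + 7.29 + 0.0025 + 0.4225 + 4.7961 + 0.01 + 5.6169
     = 26.8405
λ·‖w‖₂² = 0.1·26.8405 = 2.68405

2.68405


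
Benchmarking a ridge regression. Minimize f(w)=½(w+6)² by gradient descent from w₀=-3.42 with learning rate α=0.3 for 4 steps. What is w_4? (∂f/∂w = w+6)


step 1: grad = -3.42+6 = 2.58; w = -3.42 - 0.3·(2.58) = -4.194
step 2: grad = -4.194+6 = 1.806; w = -4.194 - 0.3·(1.806) = -4.7358
step 3: grad = -4.7358+6 = 1.2642; w = -4.7358 - 0.3·(1.2642) = -5.11506
step 4: grad = -5.11506+6 = 0.88494; w = -5.11506 - 0.3·(0.88494) = -5.380542

-5.380542


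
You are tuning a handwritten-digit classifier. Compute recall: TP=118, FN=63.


Recall = TP/(TP+FN)
= 118/(118+63)
= 118/181 = 65.19%

65.19%


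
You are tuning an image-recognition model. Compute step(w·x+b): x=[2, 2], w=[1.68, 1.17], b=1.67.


z = (2)·(1.68) + (2)·(1.17) + 1.67
  = 7.37
step(z) = 1 (z≥0)

1


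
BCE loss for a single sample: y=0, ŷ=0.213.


BCE = -[y·ln(p) + (1-y)·ln(1-p)]
= -0 - 1·ln(1-0.213)
= -ln(0.787) = 0.2395

0.2395


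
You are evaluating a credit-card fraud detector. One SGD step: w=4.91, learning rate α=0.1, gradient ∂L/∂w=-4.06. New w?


w_new = w - α·∇
= 4.91 - 0.1·-4.06
= 4.91 + 0.406
= 5.316

5.316


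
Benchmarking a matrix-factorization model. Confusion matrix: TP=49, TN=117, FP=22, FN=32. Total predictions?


Total = TP + TN + FP + FN
= 49 + 117 + 22 + 32
= 220
(Predicted positive: 71, predicted negative: 149)

220


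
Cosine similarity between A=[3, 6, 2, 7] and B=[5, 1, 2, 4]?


A·B = 3·5 + 6·1 + 2·2 + 7·4 = 53
‖A‖ = √98 = 9.8995, ‖B‖ = √46 = 6.7823
cos = 53/(√98·√46) = 53/√4508 = 0.7894

0.7894


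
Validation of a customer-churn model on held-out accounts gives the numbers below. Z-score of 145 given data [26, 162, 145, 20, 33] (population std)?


μ = 77.2, σ = 62.6655
z = (145 - 77.2)/62.6655 = 1.0819

1.0819


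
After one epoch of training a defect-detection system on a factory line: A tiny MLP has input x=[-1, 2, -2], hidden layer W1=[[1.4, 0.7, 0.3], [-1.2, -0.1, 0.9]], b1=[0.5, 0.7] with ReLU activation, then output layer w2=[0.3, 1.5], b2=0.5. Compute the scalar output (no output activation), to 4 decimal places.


z1[0] = (1.4)·(-1) + (0.7)·(2) + (0.3)·(-2) + 0.5 = -0.1
z1[1] = (-1.2)·(-1) + (-0.1)·(2) + (0.9)·(-2) + 0.7 = -0.1
h = ReLU(z1) = [0.0, 0.0]
output = (0.3)·(0.0) + (1.5)·(0.0) + 0.5 = 0.5

0.5


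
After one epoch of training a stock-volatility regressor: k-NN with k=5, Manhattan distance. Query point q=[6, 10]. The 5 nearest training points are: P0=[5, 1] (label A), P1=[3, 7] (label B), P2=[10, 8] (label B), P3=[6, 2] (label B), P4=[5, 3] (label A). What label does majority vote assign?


d(q,P0) = 10  (label A)
d(q,P1) = 6  (label B)
d(q,P2) = 6  (label B)
d(q,P3) = 8  (label B)
d(q,P4) = 8  (label A)
Votes: A=2, B=3
Majority → B

B


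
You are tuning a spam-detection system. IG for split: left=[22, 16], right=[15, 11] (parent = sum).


Parent = [37, 27], H_parent = 0.9823
H_left = 0.9819 (n=38), H_right = 0.9829 (n=26)
H_children = (38/64)·0.9819 + (26/64)·0.9829 = 0.9823
IG = 0.9823 - 0.9823 = 0.0

0.0


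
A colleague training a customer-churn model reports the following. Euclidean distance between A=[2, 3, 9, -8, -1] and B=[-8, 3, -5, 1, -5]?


d = √((2+ 8)² + (3-3)² + (9+ 5)² + (-8-1)² + (-1+ 5)²)
  = √(100 + 0 + 196 + 81 + 16)
  = √393 = 19.8242

19.8242


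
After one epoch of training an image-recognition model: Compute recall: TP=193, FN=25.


Recall = TP/(TP+FN)
= 193/(193+25)
= 193/218 = 88.53%

88.53%


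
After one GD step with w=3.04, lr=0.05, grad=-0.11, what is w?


w_new = w - α·∇
= 3.04 - 0.05·-0.11
= 3.04 + 0.0055
= 3.0455

3.0455


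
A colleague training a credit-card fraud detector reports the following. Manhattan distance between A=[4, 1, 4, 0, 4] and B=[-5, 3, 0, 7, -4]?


d = |4+ 5| + |1-3| + |4-0| + |0-7| + |4+ 4|
  = 9 + 2 + 4 + 7 + 8
  = 30

30


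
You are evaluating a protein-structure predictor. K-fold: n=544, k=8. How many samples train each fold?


Fold size = 544/8 = 68
Training per fold = 544 - 68 = 476

476


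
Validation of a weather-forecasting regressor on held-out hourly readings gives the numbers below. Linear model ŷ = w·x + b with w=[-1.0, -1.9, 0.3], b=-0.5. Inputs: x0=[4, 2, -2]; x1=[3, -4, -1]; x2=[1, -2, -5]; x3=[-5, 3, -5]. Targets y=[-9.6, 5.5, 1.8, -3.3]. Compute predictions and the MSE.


ŷ0 = (-1.0)·(4) + (-1.9)·(2) + (0.3)·(-2) - 0.5 = -8.9
ŷ1 = (-1.0)·(3) + (-1.9)·(-4) + (0.3)·(-1) - 0.5 = 3.8
ŷ2 = (-1.0)·(1) + (-1.9)·(-2) + (0.3)·(-5) - 0.5 = 0.8
ŷ3 = (-1.0)·(-5) + (-1.9)·(3) + (0.3)·(-5) - 0.5 = -2.7
errors² = [0.49, 2.89, 1.0, 0.36]
MSE = 4.7400/4 = 1.185

1.185


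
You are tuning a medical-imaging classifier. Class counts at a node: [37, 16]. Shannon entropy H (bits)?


Probabilities: [37/53, 16/53] ≈ [0.6981, 0.3019]
H = -((37/53)·log₂(37/53) + (16/53)·log₂(16/53))
  = 0.8836 bits

0.8836 bits


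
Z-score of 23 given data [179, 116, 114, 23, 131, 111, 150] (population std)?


μ = 117.7143, σ = 44.7332
z = (23 - 117.7143)/44.7332 = -2.1173

-2.1173


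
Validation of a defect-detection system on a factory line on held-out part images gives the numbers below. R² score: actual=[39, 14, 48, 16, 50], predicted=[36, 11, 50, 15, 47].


ȳ = 33.4
SS_res = Σ(y-ŷ)² = 32
SS_tot = Σ(y-ȳ)² = 1199.2
R² = 1 - SS_res/SS_tot = 1 - 0.0267 = 0.9733

0.9733


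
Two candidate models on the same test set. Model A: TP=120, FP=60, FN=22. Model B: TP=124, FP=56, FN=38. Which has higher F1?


Model A: P=120/180=0.6667, R=120/142=0.8451, F1=2PR/(P+R)=2TP/(2TP+FP+FN)=240/322=0.7453
Model B: P=124/180=0.6889, R=124/162=0.7654, F1=2PR/(P+R)=2TP/(2TP+FP+FN)=248/342=0.7251
0.7453 > 0.7251 → Model A

Model A


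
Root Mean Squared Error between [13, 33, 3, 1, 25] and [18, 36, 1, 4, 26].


MSE = 48/5 = 9.6
RMSE = √(48/5) = 3.0984

3.0984


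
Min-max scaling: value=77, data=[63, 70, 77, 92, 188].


min=63, max=188
(77-63)/(188-63) = 14/125 = 0.112

0.112


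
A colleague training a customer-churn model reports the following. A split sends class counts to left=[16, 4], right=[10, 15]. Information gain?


Parent = [26, 19], H_parent = 0.9825
H_left = 0.7219 (n=20), H_right = 0.971 (n=25)
H_children = (20/45)·0.7219 + (25/45)·0.971 = 0.8603
IG = 0.9825 - 0.8603 = 0.1222

0.1222


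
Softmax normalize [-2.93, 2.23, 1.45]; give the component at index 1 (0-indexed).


Exponentials: e^-2.93=0.0534, e^2.23=9.2999, e^1.45=4.2631
Sum = 13.6164
Softmax = [0.0039, 0.683, 0.3131]
p[1] = 9.2999/13.6164 = 0.683

0.683


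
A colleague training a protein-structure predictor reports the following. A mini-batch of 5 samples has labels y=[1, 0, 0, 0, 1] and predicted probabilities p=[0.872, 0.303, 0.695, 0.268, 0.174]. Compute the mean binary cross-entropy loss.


L[0] = -ln(0.872) = 0.137
L[1] = -ln(1-0.303) = -ln(0.697) = 0.361
L[2] = -ln(1-0.695) = -ln(0.305) = 1.1874
L[3] = -ln(1-0.268) = -ln(0.732) = 0.312
L[4] = -ln(0.174) = 1.7487
mean = (0.137 + 0.361 + 1.1874 + 0.312 + 1.7487)/5 = 0.7492

0.7492


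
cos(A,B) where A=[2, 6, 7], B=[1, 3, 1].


A·B = 2·1 + 6·3 + 7·1 = 27
‖A‖ = √89 = 9.434, ‖B‖ = √11 = 3.3166
cos = 27/(√89·√11) = 27/√979 = 0.8629

0.8629


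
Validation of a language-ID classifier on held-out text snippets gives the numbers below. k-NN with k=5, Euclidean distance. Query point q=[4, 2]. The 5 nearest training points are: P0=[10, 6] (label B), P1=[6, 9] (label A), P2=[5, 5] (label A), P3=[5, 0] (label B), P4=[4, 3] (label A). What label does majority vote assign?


d(q,P0) = 7.2111  (label B)
d(q,P1) = 7.2801  (label A)
d(q,P2) = 3.1623  (label A)
d(q,P3) = 2.2361  (label B)
d(q,P4) = 1.0  (label A)
Votes: A=3, B=2
Majority → A

A


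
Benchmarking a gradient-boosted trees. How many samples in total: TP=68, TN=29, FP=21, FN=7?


Total = TP + TN + FP + FN
= 68 + 29 + 21 + 7
= 125
(Predicted positive: 89, predicted negative: 36)

125


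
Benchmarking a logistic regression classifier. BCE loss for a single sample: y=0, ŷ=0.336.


BCE = -[y·ln(p) + (1-y)·ln(1-p)]
= -0 - 1·ln(1-0.336)
= -ln(0.664) = 0.4095

0.4095


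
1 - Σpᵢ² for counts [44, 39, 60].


Probabilities: [44/143, 39/143, 60/143] ≈ [0.3077, 0.2727, 0.4196]
Σpᵢ² = (1936 + 1521 + 3600)/143² = 7057/20449
Gini = 1 - Σpᵢ² = 1 - 7057/20449 = 0.6549

0.6549


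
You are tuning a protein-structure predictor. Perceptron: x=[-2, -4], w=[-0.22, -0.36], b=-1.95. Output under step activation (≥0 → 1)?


z = (-2)·(-0.22) + (-4)·(-0.36) - 1.95
  = -0.07
step(z) = 0 (z<0)

0


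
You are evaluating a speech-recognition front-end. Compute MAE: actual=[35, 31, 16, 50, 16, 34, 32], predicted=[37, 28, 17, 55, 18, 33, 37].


Absolute errors: |35-37|=2, |31-28|=3, |16-17|=1, |50-55|=5, |16-18|=2, |34-33|=1, |32-37|=5
Sum = 19
MAE = 19/7 = 19/7

19/7


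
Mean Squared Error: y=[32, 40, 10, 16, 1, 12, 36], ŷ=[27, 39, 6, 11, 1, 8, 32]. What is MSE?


Squared errors: (32-27)²=25, (40-39)²=1, (10-6)²=16, (16-11)²=25, (1-1)²=0, (12-8)²=16, (36-32)²=16
Sum = 99
MSE = 99/7 = 99/7

99/7


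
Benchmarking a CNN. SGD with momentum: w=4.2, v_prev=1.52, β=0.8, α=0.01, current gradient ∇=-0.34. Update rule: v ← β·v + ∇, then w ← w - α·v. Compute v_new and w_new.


v_new = 0.8·1.52 - 0.34 = 1.216 - 0.34 = 0.876
w_new = 4.2 - 0.01·0.876 = 4.2 - 0.00876 = 4.19124

v_new=0.876, w_new=4.19124


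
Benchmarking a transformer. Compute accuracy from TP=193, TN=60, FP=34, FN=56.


Accuracy = (TP+TN)/(TP+TN+FP+FN)
= (193+60)/(343)
= 253/343 = 73.76%

73.76%


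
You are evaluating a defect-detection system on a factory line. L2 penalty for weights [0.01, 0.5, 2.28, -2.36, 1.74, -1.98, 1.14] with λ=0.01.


‖w‖₂² = (0.01)² + (0.5)² + (2.28)² + (-2.36)² + (1.74)² + (-1.98)² + (1.14)²
     = 0.0001 + 0.25 + 5.1984 + 5.5696 + 3.0276 + 3.9204 + 1.2996
     = 19.2657
λ·‖w‖₂² = 0.01·19.2657 = 0.192657

0.192657


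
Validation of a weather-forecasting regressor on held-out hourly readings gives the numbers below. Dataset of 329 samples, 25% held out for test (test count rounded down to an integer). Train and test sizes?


Test = ⌊329·25/100⌋ = 82
Train = 329 - 82 = 247

Train: 247, Test: 82


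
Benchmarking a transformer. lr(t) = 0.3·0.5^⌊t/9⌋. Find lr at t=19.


n_drops = ⌊19/9⌋ = 2
lr = 0.3·0.5^2 = 0.3·0.25 = 0.075

0.075


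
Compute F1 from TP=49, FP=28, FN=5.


Precision = 49/77 = 0.6364
Recall = 49/54 = 0.9074
F1 = 2·P·R/(P+R) = 2·TP/(2·TP+FP+FN) = 98/(98+28+5) = 98/131 = 0.7481

0.7481


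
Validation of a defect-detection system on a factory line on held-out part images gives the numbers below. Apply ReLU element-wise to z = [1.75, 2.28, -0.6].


ReLU(1.75) = max(0, 1.75) = 1.75
ReLU(2.28) = max(0, 2.28) = 2.28
ReLU(-0.6) = max(0, -0.6) = 0.0
result = [1.75, 2.28, 0.0]

[1.75, 2.28, 0.0]


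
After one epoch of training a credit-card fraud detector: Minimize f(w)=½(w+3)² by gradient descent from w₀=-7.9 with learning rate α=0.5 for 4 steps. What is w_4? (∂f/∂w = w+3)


step 1: grad = -7.9+3 = -4.9; w = -7.9 - 0.5·(-4.9) = -5.45
step 2: grad = -5.45+3 = -2.45; w = -5.45 - 0.5·(-2.45) = -4.225
step 3: grad = -4.225+3 = -1.225; w = -4.225 - 0.5·(-1.225) = -3.6125
step 4: grad = -3.6125+3 = -0.6125; w = -3.6125 - 0.5·(-0.6125) = -3.30625

-3.30625


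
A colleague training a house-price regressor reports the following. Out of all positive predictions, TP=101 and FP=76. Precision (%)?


Precision = TP/(TP+FP)
= 101/(101+76)
= 101/177 = 57.06%

57.06%


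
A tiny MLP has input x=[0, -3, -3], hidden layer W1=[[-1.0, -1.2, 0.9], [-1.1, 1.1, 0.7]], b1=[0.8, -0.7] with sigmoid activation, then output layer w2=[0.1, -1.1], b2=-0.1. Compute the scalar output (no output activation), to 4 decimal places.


z1[0] = (-1.0)·(0) + (-1.2)·(-3) + (0.9)·(-3) + 0.8 = 1.7
z1[1] = (-1.1)·(0) + (1.1)·(-3) + (0.7)·(-3) - 0.7 = -6.1
h = sigmoid(z1) = [0.8455, 0.0022]
output = (0.1)·(0.8455) + (-1.1)·(0.0022) - 0.1 = -0.0179

-0.0179


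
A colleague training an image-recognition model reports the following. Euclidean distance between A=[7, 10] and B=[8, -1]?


d = √((7-8)² + (10+ 1)²)
  = √(1 + 121)
  = √122 = 11.0454

11.0454


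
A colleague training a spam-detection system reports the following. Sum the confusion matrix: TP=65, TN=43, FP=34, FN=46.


Total = TP + TN + FP + FN
= 65 + 43 + 34 + 46
= 188
(Predicted positive: 99, predicted negative: 89)

188


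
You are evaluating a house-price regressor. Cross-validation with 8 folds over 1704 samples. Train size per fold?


Fold size = 1704/8 = 213
Training per fold = 1704 - 213 = 1491

1491


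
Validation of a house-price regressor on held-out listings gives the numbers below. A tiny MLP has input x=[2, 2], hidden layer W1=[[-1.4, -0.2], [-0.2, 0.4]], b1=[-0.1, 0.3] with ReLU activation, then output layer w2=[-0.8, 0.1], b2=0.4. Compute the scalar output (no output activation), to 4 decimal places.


z1[0] = (-1.4)·(2) + (-0.2)·(2) - 0.1 = -3.3
z1[1] = (-0.2)·(2) + (0.4)·(2) + 0.3 = 0.7
h = ReLU(z1) = [0.0, 0.7]
output = (-0.8)·(0.0) + (0.1)·(0.7) + 0.4 = 0.47

0.47


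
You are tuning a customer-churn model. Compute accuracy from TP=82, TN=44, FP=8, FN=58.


Accuracy = (TP+TN)/(TP+TN+FP+FN)
= (82+44)/(192)
= 126/192 = 65.62%

65.62%


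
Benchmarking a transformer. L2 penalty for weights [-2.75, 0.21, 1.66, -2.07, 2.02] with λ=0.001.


‖w‖₂² = (-2.75)² + (0.21)² + (1.66)² + (-2.07)² + (2.02)²
     = 7.5625 + 0.0441 + 2.7556 + 4.2849 + 4.0804
     = 18.7275
λ·‖w‖₂² = 0.001·18.7275 = 0.018728

0.018728


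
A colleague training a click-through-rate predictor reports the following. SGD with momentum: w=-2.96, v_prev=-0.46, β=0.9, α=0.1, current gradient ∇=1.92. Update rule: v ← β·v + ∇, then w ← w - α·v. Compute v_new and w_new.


v_new = 0.9·-0.46 + 1.92 = -0.414 + 1.92 = 1.506
w_new = -2.96 - 0.1·1.506 = -2.96 - 0.1506 = -3.1106

v_new=1.506, w_new=-3.1106


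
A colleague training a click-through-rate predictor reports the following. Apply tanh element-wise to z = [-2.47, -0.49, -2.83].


tanh(-2.47) = -0.9858
tanh(-0.49) = -0.4542
tanh(-2.83) = -0.9931
result = [-0.9858, -0.4542, -0.9931]

[-0.9858, -0.4542, -0.9931]


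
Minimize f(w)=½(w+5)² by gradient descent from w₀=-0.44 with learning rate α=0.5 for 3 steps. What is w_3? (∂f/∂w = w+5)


step 1: grad = -0.44+5 = 4.56; w = -0.44 - 0.5·(4.56) = -2.72
step 2: grad = -2.72+5 = 2.28; w = -2.72 - 0.5·(2.28) = -3.86
step 3: grad = -3.86+5 = 1.14; w = -3.86 - 0.5·(1.14) = -4.43

-4.43


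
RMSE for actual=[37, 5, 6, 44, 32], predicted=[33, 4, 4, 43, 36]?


MSE = 38/5 = 7.6
RMSE = √(38/5) = 2.7568

2.7568


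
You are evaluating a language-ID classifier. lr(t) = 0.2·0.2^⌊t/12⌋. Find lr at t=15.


n_drops = ⌊15/12⌋ = 1
lr = 0.2·0.2^1 = 0.2·0.2 = 0.04

0.04


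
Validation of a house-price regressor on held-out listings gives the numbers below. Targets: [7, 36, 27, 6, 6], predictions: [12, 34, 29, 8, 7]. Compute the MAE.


Absolute errors: |7-12|=5, |36-34|=2, |27-29|=2, |6-8|=2, |6-7|=1
Sum = 12
MAE = 12/5 = 12/5

12/5


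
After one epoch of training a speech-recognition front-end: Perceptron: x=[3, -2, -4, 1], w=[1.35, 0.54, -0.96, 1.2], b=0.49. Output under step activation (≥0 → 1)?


z = (3)·(1.35) + (-2)·(0.54) + (-4)·(-0.96) + (1)·(1.2) + 0.49
  = 8.5
step(z) = 1 (z≥0)

1


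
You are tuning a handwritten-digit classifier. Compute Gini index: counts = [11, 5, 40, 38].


Probabilities: [11/94, 5/94, 40/94, 38/94] ≈ [0.117, 0.0532, 0.4255, 0.4043]
Σpᵢ² = (121 + 25 + 1600 + 1444)/94² = 3190/8836
Gini = 1 - Σpᵢ² = 1 - 3190/8836 = 0.639

0.639


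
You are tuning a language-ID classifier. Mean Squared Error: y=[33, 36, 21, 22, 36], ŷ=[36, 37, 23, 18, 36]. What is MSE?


Squared errors: (33-36)²=9, (36-37)²=1, (21-23)²=4, (22-18)²=16, (36-36)²=0
Sum = 30
MSE = 30/5 = 6

6


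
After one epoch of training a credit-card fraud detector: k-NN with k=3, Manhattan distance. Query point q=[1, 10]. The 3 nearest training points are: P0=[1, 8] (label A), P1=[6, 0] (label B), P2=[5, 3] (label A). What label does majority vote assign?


d(q,P0) = 2  (label A)
d(q,P1) = 15  (label B)
d(q,P2) = 11  (label A)
Votes: A=2, B=1
Majority → A

A


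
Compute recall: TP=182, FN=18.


Recall = TP/(TP+FN)
= 182/(182+18)
= 182/200 = 91.0%

91.0%


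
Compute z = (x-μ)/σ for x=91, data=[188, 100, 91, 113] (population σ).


μ = 123, σ = 38.3341
z = (91 - 123)/38.3341 = -0.8348

-0.8348


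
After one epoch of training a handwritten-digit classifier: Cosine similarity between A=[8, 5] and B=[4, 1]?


A·B = 8·4 + 5·1 = 37
‖A‖ = √89 = 9.434, ‖B‖ = √17 = 4.1231
cos = 37/(√89·√17) = 37/√1513 = 0.9512

0.9512


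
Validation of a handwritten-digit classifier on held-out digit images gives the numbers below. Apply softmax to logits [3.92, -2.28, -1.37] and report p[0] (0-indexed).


Exponentials: e^3.92=50.4004, e^-2.28=0.1023, e^-1.37=0.2541
Sum = 50.7568
Softmax = [0.993, 0.002, 0.005]
p[0] = 50.4004/50.7568 = 0.993

0.993


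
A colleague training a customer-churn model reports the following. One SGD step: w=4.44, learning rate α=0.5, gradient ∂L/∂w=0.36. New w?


w_new = w - α·∇
= 4.44 - 0.5·0.36
= 4.44 - 0.18
= 4.26

4.26


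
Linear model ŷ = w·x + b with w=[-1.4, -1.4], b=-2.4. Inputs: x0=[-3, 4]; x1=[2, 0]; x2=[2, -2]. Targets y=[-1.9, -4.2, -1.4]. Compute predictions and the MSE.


ŷ0 = (-1.4)·(-3) + (-1.4)·(4) - 2.4 = -3.8
ŷ1 = (-1.4)·(2) + (-1.4)·(0) - 2.4 = -5.2
ŷ2 = (-1.4)·(2) + (-1.4)·(-2) - 2.4 = -2.4
errors² = [3.61, 1.0, 1.0]
MSE = 5.6100/3 = 1.87

1.87


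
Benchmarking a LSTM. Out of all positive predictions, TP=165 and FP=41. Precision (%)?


Precision = TP/(TP+FP)
= 165/(165+41)
= 165/206 = 80.1%

80.1%


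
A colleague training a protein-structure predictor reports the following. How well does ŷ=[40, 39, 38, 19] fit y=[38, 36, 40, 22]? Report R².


ȳ = 34
SS_res = Σ(y-ŷ)² = 26
SS_tot = Σ(y-ȳ)² = 200
R² = 1 - SS_res/SS_tot = 1 - 0.13 = 0.87

0.87


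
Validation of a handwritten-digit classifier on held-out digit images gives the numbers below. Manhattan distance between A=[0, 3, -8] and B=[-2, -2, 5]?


d = |0+ 2| + |3+ 2| + |-8-5|
  = 2 + 5 + 13
  = 20

20


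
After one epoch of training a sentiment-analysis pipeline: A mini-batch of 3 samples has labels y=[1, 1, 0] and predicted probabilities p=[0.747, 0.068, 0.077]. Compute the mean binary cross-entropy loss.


L[0] = -ln(0.747) = 0.2917
L[1] = -ln(0.068) = 2.6882
L[2] = -ln(1-0.077) = -ln(0.923) = 0.0801
mean = (0.2917 + 2.6882 + 0.0801)/3 = 1.02

1.02


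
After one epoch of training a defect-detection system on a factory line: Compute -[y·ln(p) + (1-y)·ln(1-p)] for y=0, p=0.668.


BCE = -[y·ln(p) + (1-y)·ln(1-p)]
= -0 - 1·ln(1-0.668)
= -ln(0.332) = 1.1026

1.1026


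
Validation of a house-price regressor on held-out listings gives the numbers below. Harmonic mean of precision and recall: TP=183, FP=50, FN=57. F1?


Precision = 183/233 = 0.7854
Recall = 183/240 = 0.7625
F1 = 2·P·R/(P+R) = 2·TP/(2·TP+FP+FN) = 366/(366+50+57) = 366/473 = 0.7738

0.7738


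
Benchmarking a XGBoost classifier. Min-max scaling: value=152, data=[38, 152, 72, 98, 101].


min=38, max=152
(152-38)/(152-38) = 114/114 = 1.0

1.0


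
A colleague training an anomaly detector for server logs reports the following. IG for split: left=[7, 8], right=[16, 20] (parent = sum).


Parent = [23, 28], H_parent = 0.9931
H_left = 0.9968 (n=15), H_right = 0.9911 (n=36)
H_children = (15/51)·0.9968 + (36/51)·0.9911 = 0.9928
IG = 0.9931 - 0.9928 = 0.0003

0.0003


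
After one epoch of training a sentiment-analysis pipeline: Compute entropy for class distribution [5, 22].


Probabilities: [5/27, 22/27] ≈ [0.1852, 0.8148]
H = -((5/27)·log₂(5/27) + (22/27)·log₂(22/27))
  = 0.6913 bits

0.6913 bits


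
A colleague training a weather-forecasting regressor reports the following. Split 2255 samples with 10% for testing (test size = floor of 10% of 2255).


Test = ⌊2255·10/100⌋ = 225
Train = 2255 - 225 = 2030

Train: 2030, Test: 225


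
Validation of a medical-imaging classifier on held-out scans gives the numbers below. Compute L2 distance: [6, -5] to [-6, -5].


d = √((6+ 6)² + (-5+ 5)²)
  = √(144 + 0)
  = √144 = 12.0

12.0


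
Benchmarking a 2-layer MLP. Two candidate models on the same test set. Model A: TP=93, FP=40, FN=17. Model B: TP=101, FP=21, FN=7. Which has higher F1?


Model A: P=93/133=0.6992, R=93/110=0.8455, F1=2PR/(P+R)=2TP/(2TP+FP+FN)=186/243=0.7654
Model B: P=101/122=0.8279, R=101/108=0.9352, F1=2PR/(P+R)=2TP/(2TP+FP+FN)=202/230=0.8783
0.7654 < 0.8783 → Model B

Model B


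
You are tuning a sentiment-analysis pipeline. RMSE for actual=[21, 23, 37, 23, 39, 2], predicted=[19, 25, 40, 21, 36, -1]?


MSE = 39/6 = 6.5
RMSE = √(39/6) = 2.5495

2.5495


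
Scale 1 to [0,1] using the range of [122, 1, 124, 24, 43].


min=1, max=124
(1-1)/(124-1) = 0/123 = 0.0

0.0


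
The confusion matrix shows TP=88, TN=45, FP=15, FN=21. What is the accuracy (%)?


Accuracy = (TP+TN)/(TP+TN+FP+FN)
= (88+45)/(169)
= 133/169 = 78.7%

78.7%


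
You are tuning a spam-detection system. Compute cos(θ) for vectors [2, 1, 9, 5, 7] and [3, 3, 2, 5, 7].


A·B = 2·3 + 1·3 + 9·2 + 5·5 + 7·7 = 101
‖A‖ = √160 = 12.6491, ‖B‖ = √96 = 9.798
cos = 101/(√160·√96) = 101/√15360 = 0.8149

0.8149


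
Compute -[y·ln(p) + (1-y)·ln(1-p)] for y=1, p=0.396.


BCE = -[y·ln(p) + (1-y)·ln(1-p)]
= -1·ln(0.396) - 0
= -ln(0.396) = 0.9263

0.9263


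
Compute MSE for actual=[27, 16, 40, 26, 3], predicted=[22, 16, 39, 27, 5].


Squared errors: (27-22)²=25, (16-16)²=0, (40-39)²=1, (26-27)²=1, (3-5)²=4
Sum = 31
MSE = 31/5 = 31/5

31/5


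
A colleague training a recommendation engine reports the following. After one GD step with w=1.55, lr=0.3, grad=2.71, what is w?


w_new = w - α·∇
= 1.55 - 0.3·2.71
= 1.55 - 0.813
= 0.737

0.737


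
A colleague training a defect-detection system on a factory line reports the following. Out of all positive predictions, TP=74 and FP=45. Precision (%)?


Precision = TP/(TP+FP)
= 74/(74+45)
= 74/119 = 62.18%

62.18%


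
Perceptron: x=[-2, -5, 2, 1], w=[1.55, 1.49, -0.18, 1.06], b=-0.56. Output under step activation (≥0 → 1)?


z = (-2)·(1.55) + (-5)·(1.49) + (2)·(-0.18) + (1)·(1.06) - 0.56
  = -10.41
step(z) = 0 (z<0)

0


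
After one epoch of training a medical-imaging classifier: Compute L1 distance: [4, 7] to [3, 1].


d = |4-3| + |7-1|
  = 1 + 6
  = 7

7


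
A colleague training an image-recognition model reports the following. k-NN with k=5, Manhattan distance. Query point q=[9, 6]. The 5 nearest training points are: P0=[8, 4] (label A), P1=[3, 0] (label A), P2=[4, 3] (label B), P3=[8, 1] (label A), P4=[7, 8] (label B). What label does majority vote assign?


d(q,P0) = 3  (label A)
d(q,P1) = 12  (label A)
d(q,P2) = 8  (label B)
d(q,P3) = 6  (label A)
d(q,P4) = 4  (label B)
Votes: A=3, B=2
Majority → A

A


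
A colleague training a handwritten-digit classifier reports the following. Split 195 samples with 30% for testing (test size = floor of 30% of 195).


Test = ⌊195·30/100⌋ = 58
Train = 195 - 58 = 137

Train: 137, Test: 58


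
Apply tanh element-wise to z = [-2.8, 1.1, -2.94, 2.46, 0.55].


tanh(-2.8) = -0.9926
tanh(1.1) = 0.8005
tanh(-2.94) = -0.9944
tanh(2.46) = 0.9855
tanh(0.55) = 0.5005
result = [-0.9926, 0.8005, -0.9944, 0.9855, 0.5005]

[-0.9926, 0.8005, -0.9944, 0.9855, 0.5005]


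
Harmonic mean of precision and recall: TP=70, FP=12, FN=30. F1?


Precision = 70/82 = 0.8537
Recall = 70/100 = 0.7
F1 = 2·P·R/(P+R) = 2·TP/(2·TP+FP+FN) = 140/(140+12+30) = 140/182 = 0.7692

0.7692


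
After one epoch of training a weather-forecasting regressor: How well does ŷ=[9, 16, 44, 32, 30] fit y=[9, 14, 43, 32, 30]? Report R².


ȳ = 25.6
SS_res = Σ(y-ŷ)² = 5
SS_tot = Σ(y-ȳ)² = 773.2
R² = 1 - SS_res/SS_tot = 1 - 0.0065 = 0.9935

0.9935


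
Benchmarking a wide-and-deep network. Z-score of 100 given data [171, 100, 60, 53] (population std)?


μ = 96, σ = 46.8668
z = (100 - 96)/46.8668 = 0.0853

0.0853


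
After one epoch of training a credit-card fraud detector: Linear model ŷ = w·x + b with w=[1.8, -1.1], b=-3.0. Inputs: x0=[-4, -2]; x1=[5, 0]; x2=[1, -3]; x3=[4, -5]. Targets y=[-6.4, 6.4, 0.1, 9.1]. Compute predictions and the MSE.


ŷ0 = (1.8)·(-4) + (-1.1)·(-2) - 3.0 = -8.0
ŷ1 = (1.8)·(5) + (-1.1)·(0) - 3.0 = 6.0
ŷ2 = (1.8)·(1) + (-1.1)·(-3) - 3.0 = 2.1
ŷ3 = (1.8)·(4) + (-1.1)·(-5) - 3.0 = 9.7
errors² = [2.56, 0.16, 4.0, 0.36]
MSE = 7.0800/4 = 1.77

1.77


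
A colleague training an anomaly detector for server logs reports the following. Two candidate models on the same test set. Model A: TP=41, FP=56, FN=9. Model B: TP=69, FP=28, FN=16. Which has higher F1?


Model A: P=41/97=0.4227, R=41/50=0.82, F1=2PR/(P+R)=2TP/(2TP+FP+FN)=82/147=0.5578
Model B: P=69/97=0.7113, R=69/85=0.8118, F1=2PR/(P+R)=2TP/(2TP+FP+FN)=138/182=0.7582
0.5578 < 0.7582 → Model B

Model B


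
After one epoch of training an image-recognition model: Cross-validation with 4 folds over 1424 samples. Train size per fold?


Fold size = 1424/4 = 356
Training per fold = 1424 - 356 = 1068

1068


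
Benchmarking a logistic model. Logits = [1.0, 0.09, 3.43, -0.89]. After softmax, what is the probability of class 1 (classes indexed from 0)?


Exponentials: e^1.0=2.7183, e^0.09=1.0942, e^3.43=30.8766, e^-0.89=0.4107
Sum = 35.0998
Softmax = [0.0774, 0.0312, 0.8797, 0.0117]
p[1] = 1.0942/35.0998 = 0.0312

0.0312


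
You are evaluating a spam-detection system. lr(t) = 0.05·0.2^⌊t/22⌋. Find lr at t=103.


n_drops = ⌊103/22⌋ = 4
lr = 0.05·0.2^4 = 0.05·0.0016 = 0.00008

0.00008


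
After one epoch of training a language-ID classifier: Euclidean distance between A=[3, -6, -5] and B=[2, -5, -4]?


d = √((3-2)² + (-6+ 5)² + (-5+ 4)²)
  = √(1 + 1 + 1)
  = √3 = 1.7321

1.7321


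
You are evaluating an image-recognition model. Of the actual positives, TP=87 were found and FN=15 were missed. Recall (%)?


Recall = TP/(TP+FN)
= 87/(87+15)
= 87/102 = 85.29%

85.29%


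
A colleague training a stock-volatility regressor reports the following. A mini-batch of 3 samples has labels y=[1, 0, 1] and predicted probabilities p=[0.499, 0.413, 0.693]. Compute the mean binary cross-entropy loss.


L[0] = -ln(0.499) = 0.6951
L[1] = -ln(1-0.413) = -ln(0.587) = 0.5327
L[2] = -ln(0.693) = 0.3667
mean = (0.6951 + 0.5327 + 0.3667)/3 = 0.5315

0.5315


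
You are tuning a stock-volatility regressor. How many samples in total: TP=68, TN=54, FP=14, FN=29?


Total = TP + TN + FP + FN
= 68 + 54 + 14 + 29
= 165
(Predicted positive: 82, predicted negative: 83)

165


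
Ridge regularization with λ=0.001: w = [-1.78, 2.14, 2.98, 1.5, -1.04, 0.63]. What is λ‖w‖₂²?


‖w‖₂² = (-1.78)² + (2.14)² + (2.98)² + (1.5)² + (-1.04)² + (0.63)²
     = 3.1684 + 4.5796 + 8.8804 + 2.25 + 1.0816 + 0.3969
     = 20.3569
λ·‖w‖₂² = 0.001·20.3569 = 0.020357

0.020357
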